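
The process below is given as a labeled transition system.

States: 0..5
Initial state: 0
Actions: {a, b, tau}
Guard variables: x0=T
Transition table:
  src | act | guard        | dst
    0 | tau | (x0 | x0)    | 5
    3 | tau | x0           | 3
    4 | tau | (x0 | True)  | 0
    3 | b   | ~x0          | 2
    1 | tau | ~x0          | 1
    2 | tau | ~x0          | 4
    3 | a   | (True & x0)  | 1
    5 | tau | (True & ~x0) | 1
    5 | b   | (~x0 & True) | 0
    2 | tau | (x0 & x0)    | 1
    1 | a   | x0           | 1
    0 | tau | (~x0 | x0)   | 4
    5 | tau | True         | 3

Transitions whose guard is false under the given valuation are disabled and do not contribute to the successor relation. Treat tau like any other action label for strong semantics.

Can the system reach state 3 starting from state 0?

Answer: REACHABLE

Working:
Guard filter leaves 8 enabled edge(s).
Layer 0: {0}
Layer 1: {4,5}  now seen {0,4,5}
Layer 2: {3}  now seen {0,3,4,5}
Layer 3: {1}  now seen {0,1,3,4,5}
Reach set: {0,1,3,4,5}
Path to 3: tau·tau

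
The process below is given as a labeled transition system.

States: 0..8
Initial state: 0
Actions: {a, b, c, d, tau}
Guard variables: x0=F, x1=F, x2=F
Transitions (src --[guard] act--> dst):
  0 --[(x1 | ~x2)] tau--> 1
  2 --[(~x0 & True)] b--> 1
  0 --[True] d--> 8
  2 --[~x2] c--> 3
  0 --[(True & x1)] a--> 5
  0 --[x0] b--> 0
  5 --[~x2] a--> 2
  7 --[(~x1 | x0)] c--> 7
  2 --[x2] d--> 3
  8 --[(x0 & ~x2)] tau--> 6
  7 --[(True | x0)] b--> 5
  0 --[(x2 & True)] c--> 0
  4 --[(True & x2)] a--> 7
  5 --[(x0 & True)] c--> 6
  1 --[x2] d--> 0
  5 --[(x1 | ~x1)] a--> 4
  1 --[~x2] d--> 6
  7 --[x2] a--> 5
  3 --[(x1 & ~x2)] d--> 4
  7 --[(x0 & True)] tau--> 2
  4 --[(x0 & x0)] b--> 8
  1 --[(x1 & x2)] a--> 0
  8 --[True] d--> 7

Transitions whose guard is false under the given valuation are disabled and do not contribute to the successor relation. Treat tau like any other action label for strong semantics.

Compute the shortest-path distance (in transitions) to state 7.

Layered search for 7:
  L0 = {0}
  L1 = {1,8}
  L2 = {6,7}
depth(7)=2, e.g. d·d

Answer: 2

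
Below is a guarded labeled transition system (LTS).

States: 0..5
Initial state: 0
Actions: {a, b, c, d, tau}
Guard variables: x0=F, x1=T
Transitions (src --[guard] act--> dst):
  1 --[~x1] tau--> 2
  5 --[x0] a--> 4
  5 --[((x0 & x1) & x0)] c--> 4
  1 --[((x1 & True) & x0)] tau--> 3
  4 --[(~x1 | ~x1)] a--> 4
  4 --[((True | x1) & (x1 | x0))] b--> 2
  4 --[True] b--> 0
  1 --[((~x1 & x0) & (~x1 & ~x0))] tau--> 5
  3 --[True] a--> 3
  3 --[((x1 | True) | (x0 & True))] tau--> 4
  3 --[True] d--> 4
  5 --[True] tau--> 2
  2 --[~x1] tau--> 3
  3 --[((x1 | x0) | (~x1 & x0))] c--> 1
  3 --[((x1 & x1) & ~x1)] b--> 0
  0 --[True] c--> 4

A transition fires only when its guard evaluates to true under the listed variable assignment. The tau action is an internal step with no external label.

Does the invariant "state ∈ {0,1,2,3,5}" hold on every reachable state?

Inv-set: {0,1,2,3,5}
R = {0,2,4}
  0: ✓
  2: ✓
  4: VIOLATES
witness against invariant: c → 4

Answer: INVARIANT VIOLATED at state 4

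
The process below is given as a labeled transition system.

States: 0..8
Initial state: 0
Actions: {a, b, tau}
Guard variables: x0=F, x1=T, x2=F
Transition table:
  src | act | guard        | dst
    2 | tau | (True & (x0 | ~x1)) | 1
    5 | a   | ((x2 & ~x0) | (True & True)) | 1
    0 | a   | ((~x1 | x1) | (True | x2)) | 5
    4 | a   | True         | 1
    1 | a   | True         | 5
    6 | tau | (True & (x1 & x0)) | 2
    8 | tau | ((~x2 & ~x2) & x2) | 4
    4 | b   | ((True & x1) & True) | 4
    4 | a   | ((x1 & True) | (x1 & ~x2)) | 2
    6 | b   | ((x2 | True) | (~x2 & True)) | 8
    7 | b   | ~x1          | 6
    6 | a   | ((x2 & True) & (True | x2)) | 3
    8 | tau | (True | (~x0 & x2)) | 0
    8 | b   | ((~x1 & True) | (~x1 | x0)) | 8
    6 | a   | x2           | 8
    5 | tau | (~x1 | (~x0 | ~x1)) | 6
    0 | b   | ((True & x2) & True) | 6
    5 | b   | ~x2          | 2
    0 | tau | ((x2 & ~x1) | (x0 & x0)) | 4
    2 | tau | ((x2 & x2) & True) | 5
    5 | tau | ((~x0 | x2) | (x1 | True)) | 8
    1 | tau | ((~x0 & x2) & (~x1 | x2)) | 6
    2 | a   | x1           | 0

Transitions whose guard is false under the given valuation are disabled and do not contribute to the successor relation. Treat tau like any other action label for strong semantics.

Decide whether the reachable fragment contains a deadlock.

Reach set: {0,1,2,5,6,8}
  0: a→5  [1 exit(s)]
  1: a→5  [1 exit(s)]
  2: a→0  [1 exit(s)]
  5: a→1  b→2  tau→6  tau→8  [4 exit(s)]
  6: b→8  [1 exit(s)]
  8: tau→0  [1 exit(s)]

Answer: DEADLOCK-FREE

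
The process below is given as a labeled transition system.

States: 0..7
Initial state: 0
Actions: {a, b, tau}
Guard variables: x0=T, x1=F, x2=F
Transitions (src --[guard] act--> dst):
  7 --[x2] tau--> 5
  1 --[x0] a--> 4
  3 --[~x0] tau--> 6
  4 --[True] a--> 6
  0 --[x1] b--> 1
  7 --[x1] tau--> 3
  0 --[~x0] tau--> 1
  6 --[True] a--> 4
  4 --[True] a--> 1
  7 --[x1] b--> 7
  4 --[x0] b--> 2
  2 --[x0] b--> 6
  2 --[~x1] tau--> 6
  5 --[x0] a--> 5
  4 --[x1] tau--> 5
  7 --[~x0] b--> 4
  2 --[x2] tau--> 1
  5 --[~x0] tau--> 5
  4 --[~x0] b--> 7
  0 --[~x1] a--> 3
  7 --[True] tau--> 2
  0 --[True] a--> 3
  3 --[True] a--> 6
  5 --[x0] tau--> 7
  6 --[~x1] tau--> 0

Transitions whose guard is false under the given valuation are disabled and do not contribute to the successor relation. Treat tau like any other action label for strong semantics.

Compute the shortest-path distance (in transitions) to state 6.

Layered search for 6:
  L0 = {0}
  L1 = {3}
  L2 = {6}
first hit 6 at d=2 via a·a

Answer: 2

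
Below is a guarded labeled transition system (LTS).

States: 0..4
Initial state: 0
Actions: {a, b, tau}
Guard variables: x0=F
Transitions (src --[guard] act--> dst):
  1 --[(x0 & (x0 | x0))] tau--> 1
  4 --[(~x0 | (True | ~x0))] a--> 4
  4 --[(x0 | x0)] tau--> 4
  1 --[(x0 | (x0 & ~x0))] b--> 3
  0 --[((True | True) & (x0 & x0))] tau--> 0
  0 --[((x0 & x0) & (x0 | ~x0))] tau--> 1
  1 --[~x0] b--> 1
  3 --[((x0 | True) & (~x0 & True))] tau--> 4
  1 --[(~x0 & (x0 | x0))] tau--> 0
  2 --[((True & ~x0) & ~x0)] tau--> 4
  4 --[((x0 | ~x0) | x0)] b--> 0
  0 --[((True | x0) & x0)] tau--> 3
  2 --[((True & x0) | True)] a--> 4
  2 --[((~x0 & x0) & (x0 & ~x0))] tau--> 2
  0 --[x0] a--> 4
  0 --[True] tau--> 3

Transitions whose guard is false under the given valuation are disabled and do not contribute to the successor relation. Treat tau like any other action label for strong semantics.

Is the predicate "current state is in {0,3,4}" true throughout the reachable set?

Answer: INVARIANT HOLDS

Analysis:
Inv-set: {0,3,4}
R = {0,3,4}
  0: safe
  3: safe
  4: safe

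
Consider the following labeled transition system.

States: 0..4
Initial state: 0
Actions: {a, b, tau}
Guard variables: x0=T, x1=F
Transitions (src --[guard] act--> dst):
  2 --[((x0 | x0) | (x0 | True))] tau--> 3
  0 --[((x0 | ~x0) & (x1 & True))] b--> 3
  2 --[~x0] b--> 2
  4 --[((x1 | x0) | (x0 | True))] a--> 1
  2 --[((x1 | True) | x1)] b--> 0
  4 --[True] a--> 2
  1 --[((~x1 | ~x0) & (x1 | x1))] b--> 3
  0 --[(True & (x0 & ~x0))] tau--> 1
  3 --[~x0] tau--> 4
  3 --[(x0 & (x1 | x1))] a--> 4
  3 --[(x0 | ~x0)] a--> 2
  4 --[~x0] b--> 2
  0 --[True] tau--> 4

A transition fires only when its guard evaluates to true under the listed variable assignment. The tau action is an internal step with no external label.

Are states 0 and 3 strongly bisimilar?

Bisimulation quotient by refinement:
  P[0] = {{0,1,2,3,4}}
  P[1] = {{0},{1},{2},{3,4}}
  P[2] = {{0},{1},{2},{3},{4}}
Fixed point at round 3; 5 class(es).
0∈{0}, 3∈{3}

Answer: NOT BISIMILAR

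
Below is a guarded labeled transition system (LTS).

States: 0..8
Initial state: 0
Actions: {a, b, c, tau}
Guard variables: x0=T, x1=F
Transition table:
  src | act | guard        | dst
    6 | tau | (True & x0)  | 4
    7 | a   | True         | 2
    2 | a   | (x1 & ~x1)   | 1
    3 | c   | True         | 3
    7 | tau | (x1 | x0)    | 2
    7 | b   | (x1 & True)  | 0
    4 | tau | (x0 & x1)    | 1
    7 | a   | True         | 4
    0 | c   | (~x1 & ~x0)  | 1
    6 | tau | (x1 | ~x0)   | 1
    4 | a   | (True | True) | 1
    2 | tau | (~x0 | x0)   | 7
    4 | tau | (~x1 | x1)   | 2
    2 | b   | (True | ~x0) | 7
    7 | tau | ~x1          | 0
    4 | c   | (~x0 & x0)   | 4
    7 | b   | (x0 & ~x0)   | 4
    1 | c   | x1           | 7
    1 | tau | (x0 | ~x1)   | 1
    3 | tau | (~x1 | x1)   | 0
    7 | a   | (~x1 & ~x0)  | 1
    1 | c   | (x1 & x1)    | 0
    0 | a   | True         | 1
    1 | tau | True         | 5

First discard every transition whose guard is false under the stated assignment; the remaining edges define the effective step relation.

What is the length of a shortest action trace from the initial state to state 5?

Layered search for 5:
  Layer 0: {0}
  Layer 1: {1}
  Layer 2: {5}
5 enters at depth 2; path a·tau

Answer: 2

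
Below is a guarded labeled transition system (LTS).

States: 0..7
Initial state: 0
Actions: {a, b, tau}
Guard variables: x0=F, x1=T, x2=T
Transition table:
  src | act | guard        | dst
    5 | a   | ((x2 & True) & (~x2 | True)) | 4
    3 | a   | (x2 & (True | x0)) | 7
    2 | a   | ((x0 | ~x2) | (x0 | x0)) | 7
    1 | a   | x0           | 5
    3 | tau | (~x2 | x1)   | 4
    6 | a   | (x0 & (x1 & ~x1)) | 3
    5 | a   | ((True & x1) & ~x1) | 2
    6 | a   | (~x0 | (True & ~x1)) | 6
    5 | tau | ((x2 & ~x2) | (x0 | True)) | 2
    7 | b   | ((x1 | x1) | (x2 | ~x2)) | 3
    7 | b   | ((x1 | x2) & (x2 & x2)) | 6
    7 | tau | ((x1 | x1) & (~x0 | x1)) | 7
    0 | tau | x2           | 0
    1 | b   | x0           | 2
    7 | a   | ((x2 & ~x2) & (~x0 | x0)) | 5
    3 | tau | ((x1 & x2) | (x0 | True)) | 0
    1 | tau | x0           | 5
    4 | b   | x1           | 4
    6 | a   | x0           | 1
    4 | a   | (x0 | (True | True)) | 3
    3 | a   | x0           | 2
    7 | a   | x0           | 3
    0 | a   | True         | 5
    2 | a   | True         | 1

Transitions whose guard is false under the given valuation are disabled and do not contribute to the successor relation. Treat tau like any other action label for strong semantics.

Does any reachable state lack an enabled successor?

Answer: DEADLOCK at state 1

Analysis:
Reach set: {0,1,2,3,4,5,6,7}
  0: a→5  tau→0  [2 out]
  1: ∅  [no exit]
  2: a→1  [1 out]
  3: a→7  tau→0  tau→4  [3 out]
  4: a→3  b→4  [2 out]
  5: a→4  tau→2  [2 out]
  6: a→6  [1 out]
  7: b→3  b→6  tau→7  [3 out]
witness 1: a·tau·a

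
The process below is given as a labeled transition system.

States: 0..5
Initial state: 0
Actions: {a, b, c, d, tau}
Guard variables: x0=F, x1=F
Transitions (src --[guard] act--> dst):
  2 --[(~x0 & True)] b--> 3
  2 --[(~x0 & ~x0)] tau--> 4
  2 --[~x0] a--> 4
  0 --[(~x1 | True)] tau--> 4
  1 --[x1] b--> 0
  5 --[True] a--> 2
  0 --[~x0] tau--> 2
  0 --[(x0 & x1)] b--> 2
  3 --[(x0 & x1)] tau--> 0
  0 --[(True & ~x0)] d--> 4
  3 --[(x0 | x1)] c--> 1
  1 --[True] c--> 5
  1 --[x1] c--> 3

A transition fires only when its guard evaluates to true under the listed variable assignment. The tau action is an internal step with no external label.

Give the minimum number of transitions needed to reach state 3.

Breadth-first toward 3:
  depth 0: {0}
  depth 1: {2,4}
  depth 2: {3}
first hit 3 at d=2 via tau·b

Answer: 2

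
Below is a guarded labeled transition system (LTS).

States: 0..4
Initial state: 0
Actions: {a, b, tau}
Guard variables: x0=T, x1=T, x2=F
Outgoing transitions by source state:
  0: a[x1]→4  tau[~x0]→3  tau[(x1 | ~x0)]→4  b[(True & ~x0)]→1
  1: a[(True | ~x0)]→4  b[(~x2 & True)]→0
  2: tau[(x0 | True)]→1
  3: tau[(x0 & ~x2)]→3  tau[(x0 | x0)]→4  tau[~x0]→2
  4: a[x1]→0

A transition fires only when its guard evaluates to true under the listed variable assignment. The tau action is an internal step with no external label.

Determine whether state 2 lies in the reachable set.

Guard filter leaves 8 enabled edge(s).
depth 0: {0}
depth 1: {4}  cumulative {0,4}
Reach set: {0,4}

Answer: UNREACHABLE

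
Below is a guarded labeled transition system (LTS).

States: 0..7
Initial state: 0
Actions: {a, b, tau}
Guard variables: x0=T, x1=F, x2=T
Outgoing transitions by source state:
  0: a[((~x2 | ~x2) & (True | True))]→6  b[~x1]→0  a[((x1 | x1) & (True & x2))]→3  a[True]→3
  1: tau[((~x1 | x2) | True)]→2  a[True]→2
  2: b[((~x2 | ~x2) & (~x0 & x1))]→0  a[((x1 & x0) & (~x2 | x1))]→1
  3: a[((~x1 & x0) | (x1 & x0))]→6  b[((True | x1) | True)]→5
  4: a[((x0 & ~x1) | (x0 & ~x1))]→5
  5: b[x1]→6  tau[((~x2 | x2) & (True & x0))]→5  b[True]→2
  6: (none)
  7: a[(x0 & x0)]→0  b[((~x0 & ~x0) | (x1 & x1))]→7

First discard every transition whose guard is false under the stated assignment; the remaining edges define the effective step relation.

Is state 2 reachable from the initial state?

10 transition(s) survive guard evaluation.
Layer 0: {0}
Layer 1: {3}  now seen {0,3}
Layer 2: {5,6}  now seen {0,3,5,6}
Layer 3: {2}  now seen {0,2,3,5,6}
R = {0,2,3,5,6}
trace reaching 2: a·b·b

Answer: REACHABLE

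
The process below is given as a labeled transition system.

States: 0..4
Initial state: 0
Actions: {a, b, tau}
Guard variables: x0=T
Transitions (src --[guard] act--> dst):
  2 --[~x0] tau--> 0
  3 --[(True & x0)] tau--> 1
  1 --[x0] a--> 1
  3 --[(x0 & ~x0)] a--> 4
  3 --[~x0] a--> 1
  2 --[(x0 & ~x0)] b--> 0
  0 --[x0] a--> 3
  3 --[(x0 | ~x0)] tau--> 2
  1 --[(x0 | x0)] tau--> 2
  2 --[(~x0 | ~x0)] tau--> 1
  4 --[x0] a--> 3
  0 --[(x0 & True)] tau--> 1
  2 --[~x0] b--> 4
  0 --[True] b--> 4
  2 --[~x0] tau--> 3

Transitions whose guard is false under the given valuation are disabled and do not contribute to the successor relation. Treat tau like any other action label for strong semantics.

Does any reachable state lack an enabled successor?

Reachable = {0,1,2,3,4}
  0: a→3  b→4  tau→1  [3 out]
  1: a→1  tau→2  [2 out]
  2: ∅  [no exit]
  3: tau→1  tau→2  [2 out]
  4: a→3  [1 out]
Path to 2: a·tau

Answer: DEADLOCK at state 2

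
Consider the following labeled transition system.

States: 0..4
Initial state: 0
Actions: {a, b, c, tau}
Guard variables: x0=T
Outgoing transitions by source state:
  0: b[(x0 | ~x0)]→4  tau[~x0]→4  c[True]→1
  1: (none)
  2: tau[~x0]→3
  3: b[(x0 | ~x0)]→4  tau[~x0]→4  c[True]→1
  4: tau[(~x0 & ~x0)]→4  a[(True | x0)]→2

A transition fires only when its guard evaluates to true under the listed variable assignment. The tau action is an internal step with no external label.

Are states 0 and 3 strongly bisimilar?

Bisimulation quotient by refinement:
  round 0: {{0,1,2,3,4}}
  round 1: {{0,3},{1,2},{4}}
3 equivalence class(es) (converged in 2)
[0]={0,3}  [3]={0,3}

Answer: BISIMILAR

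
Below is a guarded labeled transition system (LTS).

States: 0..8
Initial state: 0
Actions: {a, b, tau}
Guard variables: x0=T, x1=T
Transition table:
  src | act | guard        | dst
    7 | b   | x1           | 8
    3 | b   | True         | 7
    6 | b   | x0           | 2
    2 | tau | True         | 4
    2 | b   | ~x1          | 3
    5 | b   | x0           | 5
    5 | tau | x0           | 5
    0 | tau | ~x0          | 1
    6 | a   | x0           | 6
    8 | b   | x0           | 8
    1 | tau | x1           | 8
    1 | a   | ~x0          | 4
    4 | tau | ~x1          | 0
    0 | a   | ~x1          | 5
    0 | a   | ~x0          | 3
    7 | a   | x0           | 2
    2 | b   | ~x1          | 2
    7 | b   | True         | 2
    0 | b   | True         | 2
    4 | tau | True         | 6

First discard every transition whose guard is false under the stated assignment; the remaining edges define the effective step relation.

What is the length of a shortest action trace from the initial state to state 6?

Answer: 3

Trace:
Layered search for 6:
  Layer 0: {0}
  Layer 1: {2}
  Layer 2: {4}
  Layer 3: {6}
depth(6)=3, e.g. b·tau·tau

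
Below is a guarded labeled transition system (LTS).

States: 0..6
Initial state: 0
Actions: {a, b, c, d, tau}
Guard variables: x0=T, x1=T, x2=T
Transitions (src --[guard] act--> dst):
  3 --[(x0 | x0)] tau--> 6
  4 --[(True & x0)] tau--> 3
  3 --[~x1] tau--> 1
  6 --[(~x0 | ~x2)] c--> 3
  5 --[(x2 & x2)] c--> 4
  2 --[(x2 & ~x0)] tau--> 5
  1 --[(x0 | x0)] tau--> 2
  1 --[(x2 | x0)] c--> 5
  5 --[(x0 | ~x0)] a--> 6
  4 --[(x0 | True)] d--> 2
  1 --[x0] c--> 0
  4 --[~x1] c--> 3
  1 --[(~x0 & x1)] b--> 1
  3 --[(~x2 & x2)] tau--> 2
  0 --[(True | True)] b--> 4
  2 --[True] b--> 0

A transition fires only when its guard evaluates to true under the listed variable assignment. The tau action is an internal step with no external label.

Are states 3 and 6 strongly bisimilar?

Answer: NOT BISIMILAR

Trace:
Compute ~ classes (split until stable):
  P[0] = {{0,1,2,3,4,5,6}}
  P[1] = {{0,2},{1},{3},{4},{5},{6}}
  P[2] = {{0},{1},{2},{3},{4},{5},{6}}
stable after 3 split(s): 7 block(s)
class of 3: {3}; class of 6: {6}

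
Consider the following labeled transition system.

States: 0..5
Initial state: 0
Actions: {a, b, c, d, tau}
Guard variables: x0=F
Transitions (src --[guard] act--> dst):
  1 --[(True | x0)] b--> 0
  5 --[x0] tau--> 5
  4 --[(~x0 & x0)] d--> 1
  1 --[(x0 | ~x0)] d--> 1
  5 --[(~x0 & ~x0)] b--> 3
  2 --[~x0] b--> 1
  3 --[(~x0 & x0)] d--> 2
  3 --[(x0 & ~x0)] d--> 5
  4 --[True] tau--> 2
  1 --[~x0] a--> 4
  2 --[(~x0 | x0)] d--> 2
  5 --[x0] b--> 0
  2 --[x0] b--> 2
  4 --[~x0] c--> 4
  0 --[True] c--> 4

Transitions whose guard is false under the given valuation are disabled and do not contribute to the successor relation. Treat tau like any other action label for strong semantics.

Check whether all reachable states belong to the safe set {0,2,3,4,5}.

Inv-set: {0,2,3,4,5}
Reach set: {0,1,2,4}
  0: ✓
  1: VIOLATES
  2: ✓
  4: ✓
witness against invariant: c·tau·b → 1

Answer: INVARIANT VIOLATED at state 1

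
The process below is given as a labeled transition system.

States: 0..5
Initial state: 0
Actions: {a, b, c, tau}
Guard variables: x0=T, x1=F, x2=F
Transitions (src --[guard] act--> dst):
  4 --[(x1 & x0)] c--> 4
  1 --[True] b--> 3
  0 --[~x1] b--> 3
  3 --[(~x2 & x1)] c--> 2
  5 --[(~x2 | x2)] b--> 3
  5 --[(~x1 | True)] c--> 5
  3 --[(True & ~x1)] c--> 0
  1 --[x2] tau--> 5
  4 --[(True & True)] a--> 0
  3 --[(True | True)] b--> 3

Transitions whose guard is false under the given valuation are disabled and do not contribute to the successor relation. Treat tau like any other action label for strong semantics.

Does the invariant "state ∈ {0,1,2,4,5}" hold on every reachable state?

Safe = {0,1,2,4,5}
Reachable = {0,3}
  0: safe
  3: ✗ unsafe
reach 3 via b — violates

Answer: INVARIANT VIOLATED at state 3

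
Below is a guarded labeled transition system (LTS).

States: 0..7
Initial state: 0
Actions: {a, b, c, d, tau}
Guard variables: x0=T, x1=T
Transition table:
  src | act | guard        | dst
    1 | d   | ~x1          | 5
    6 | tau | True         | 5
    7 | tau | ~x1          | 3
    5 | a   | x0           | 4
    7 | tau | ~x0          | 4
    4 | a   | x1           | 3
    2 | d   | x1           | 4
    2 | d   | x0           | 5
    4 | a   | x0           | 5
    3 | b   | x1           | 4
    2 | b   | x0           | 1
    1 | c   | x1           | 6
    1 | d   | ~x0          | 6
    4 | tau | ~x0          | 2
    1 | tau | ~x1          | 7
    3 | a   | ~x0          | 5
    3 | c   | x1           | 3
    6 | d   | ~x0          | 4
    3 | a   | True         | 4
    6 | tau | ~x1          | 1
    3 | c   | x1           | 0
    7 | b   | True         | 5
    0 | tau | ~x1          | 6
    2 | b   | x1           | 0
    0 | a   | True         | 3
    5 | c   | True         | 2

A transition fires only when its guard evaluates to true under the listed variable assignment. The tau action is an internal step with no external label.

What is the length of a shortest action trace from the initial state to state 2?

Layered search for 2:
  depth 0: {0}
  depth 1: {3}
  depth 2: {4}
  depth 3: {5}
  depth 4: {2}
first hit 2 at d=4 via a·a·a·c

Answer: 4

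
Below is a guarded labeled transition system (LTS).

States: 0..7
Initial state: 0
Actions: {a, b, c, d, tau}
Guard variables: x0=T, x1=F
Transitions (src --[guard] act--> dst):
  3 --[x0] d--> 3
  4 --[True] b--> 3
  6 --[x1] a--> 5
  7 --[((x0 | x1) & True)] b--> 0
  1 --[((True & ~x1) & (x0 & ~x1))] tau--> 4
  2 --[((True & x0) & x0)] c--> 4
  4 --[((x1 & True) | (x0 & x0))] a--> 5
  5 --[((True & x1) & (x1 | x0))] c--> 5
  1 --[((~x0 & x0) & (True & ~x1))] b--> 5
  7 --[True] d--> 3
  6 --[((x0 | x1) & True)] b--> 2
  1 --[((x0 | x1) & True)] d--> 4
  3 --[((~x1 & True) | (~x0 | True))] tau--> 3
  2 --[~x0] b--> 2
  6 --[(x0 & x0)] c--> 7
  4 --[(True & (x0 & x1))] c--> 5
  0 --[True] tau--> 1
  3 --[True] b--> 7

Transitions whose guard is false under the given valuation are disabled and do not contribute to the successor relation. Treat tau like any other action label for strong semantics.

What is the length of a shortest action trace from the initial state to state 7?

BFS to 7:
  depth 0: {0}
  depth 1: {1}
  depth 2: {4}
  depth 3: {3,5}
  depth 4: {7}
first hit 7 at d=4 via tau·d·b·b

Answer: 4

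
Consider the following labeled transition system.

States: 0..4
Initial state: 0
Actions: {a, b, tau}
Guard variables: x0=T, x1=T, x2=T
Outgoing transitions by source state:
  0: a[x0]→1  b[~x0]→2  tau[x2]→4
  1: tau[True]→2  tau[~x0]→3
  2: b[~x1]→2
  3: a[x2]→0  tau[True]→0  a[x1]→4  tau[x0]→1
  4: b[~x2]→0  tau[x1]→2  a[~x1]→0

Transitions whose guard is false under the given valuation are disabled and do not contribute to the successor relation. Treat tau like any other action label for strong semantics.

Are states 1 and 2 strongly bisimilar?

Answer: NOT BISIMILAR

Working:
Refine partition for ~:
  P[0] = {{0,1,2,3,4}}
  P[1] = {{0,3},{1,4},{2}}
  P[2] = {{0},{1,4},{2},{3}}
Fixed point at round 3; 4 class(es).
1∈{1,4}, 2∈{2}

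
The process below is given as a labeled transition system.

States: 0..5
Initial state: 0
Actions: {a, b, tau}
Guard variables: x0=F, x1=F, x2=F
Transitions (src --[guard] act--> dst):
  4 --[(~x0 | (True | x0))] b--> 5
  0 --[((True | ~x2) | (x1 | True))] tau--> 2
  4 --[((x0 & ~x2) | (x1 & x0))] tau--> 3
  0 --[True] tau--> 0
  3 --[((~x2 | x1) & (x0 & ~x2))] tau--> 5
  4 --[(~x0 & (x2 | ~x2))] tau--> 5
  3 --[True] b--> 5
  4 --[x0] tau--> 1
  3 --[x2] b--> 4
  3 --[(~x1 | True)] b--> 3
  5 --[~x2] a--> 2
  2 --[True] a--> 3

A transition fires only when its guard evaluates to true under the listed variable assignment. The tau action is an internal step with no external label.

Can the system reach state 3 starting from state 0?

Answer: REACHABLE

Working:
8 transition(s) survive guard evaluation.
depth 0: {0}
depth 1: {2}  cumulative {0,2}
depth 2: {3}  cumulative {0,2,3}
depth 3: {5}  cumulative {0,2,3,5}
Reach set: {0,2,3,5}
trace reaching 3: tau·a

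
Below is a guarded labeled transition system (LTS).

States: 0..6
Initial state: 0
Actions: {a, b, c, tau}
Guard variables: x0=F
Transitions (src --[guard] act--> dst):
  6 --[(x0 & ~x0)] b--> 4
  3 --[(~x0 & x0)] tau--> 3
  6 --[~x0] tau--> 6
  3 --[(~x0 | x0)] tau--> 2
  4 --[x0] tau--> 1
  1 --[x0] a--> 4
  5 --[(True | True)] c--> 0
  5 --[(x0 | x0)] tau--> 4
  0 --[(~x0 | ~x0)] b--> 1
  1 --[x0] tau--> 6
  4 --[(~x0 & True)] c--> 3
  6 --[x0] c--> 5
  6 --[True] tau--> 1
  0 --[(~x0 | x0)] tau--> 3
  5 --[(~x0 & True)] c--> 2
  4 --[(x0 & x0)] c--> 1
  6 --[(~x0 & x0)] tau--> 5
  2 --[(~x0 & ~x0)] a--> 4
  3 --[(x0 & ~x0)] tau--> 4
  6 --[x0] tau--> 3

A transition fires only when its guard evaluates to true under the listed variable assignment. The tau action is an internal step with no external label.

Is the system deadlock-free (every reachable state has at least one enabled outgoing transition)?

R = {0,1,2,3,4}
  0: b→1  tau→3  [deg 2]
  1: ∅  [deadlock]
  2: a→4  [deg 1]
  3: tau→2  [deg 1]
  4: c→3  [deg 1]
witness 1: b

Answer: DEADLOCK at state 1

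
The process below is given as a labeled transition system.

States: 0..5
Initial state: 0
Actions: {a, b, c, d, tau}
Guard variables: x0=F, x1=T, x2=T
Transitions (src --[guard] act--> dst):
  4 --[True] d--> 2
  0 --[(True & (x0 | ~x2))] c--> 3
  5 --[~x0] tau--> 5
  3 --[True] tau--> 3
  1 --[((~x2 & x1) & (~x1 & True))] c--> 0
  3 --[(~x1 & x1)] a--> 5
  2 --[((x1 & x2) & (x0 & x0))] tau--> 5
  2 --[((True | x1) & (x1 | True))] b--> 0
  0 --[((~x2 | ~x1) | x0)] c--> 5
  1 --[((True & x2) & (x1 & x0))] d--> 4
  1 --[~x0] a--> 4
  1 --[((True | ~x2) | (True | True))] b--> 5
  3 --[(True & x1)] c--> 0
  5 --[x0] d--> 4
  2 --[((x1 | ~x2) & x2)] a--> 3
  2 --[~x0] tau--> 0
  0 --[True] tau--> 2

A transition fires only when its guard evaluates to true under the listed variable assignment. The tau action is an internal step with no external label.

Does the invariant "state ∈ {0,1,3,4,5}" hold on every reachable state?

Answer: INVARIANT VIOLATED at state 2

Analysis:
Allowed set {0,1,3,4,5}
Reachable = {0,2,3}
  0: ✓
  2: VIOLATES
  3: ✓
witness against invariant: tau → 2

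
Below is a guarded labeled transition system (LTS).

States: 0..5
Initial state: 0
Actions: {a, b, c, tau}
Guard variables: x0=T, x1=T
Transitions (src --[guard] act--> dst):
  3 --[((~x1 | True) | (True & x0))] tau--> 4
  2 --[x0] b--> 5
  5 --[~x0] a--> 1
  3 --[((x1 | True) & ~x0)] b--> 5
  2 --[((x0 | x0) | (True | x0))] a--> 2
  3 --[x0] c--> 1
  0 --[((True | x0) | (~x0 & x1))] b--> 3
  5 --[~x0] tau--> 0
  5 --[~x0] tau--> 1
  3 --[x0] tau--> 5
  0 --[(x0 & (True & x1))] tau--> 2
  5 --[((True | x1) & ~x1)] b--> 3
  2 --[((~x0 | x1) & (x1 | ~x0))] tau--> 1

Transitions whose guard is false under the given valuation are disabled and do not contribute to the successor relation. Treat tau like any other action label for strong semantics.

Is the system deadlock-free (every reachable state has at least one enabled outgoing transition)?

Answer: DEADLOCK at state 1

Working:
Reachable = {0,1,2,3,4,5}
  0: b→3  tau→2  [2 exit(s)]
  1: ∅  [no exit]
  2: a→2  b→5  tau→1  [3 exit(s)]
  3: c→1  tau→4  tau→5  [3 exit(s)]
  4: ∅  [no exit]
  5: ∅  [no exit]
trace reaching 1: b·c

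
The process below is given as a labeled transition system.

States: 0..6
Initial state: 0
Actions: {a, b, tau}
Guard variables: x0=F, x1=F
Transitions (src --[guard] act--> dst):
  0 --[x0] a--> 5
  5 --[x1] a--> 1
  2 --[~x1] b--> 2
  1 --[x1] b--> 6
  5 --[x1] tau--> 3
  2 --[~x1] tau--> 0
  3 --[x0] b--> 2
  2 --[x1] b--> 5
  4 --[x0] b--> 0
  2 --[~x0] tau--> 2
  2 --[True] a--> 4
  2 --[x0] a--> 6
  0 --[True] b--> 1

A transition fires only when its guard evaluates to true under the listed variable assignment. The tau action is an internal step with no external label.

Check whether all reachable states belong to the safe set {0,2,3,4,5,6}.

Answer: INVARIANT VIOLATED at state 1

Working:
Safe = {0,2,3,4,5,6}
R = {0,1}
  0: ok
  1: ✗ unsafe
witness against invariant: b → 1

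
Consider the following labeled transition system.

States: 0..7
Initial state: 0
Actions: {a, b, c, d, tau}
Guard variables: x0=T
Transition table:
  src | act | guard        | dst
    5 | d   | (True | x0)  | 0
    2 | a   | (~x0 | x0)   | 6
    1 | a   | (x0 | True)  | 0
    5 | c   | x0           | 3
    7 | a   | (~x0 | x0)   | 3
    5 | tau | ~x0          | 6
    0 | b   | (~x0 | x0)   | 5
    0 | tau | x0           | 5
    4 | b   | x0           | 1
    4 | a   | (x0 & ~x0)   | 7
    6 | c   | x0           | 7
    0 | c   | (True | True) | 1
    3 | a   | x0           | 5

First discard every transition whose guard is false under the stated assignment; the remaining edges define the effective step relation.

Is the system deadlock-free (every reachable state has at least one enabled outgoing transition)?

Reach set: {0,1,3,5}
  0: b→5  c→1  tau→5  [deg 3]
  1: a→0  [deg 1]
  3: a→5  [deg 1]
  5: c→3  d→0  [deg 2]

Answer: DEADLOCK-FREE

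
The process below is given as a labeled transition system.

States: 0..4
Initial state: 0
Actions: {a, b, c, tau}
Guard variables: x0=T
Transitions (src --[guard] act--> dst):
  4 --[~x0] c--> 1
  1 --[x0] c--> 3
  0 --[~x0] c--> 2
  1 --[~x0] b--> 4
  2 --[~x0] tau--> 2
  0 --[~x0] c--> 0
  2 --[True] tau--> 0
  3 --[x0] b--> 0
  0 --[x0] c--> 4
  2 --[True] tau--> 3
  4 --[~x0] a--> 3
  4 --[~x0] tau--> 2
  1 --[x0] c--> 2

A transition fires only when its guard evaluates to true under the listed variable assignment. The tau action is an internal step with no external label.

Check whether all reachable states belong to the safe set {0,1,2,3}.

Safe = {0,1,2,3}
Reach set: {0,4}
  0: ✓
  4: ✗ unsafe
reach 4 via c — violates

Answer: INVARIANT VIOLATED at state 4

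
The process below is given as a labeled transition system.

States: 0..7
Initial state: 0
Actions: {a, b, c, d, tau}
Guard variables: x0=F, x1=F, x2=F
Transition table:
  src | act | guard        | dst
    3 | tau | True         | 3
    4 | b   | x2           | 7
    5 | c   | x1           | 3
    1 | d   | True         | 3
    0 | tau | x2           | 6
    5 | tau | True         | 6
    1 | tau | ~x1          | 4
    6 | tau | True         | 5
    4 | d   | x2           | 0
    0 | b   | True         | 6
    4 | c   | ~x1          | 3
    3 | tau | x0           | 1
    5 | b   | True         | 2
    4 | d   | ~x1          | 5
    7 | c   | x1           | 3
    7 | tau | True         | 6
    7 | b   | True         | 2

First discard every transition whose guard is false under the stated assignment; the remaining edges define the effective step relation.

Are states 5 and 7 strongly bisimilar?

Compute ~ classes (split until stable):
  round 0: {{0,1,2,3,4,5,6,7}}
  round 1: {{0},{1},{2},{3,6},{4},{5,7}}
  round 2: {{0},{1},{2},{3},{4},{5,7},{6}}
stable after 3 split(s): 7 block(s)
5∈{5,7}, 7∈{5,7}

Answer: BISIMILAR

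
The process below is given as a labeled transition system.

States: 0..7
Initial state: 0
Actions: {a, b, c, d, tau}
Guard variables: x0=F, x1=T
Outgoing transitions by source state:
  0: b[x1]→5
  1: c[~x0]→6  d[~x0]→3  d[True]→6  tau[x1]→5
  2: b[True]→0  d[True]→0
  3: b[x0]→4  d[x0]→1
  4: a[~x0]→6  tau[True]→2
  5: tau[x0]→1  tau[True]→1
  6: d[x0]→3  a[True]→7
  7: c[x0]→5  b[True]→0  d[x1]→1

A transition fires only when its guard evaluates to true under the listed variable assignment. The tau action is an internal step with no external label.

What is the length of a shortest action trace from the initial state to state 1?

BFS to 1:
  Layer 0: {0}
  Layer 1: {5}
  Layer 2: {1}
1 enters at depth 2; path b·tau

Answer: 2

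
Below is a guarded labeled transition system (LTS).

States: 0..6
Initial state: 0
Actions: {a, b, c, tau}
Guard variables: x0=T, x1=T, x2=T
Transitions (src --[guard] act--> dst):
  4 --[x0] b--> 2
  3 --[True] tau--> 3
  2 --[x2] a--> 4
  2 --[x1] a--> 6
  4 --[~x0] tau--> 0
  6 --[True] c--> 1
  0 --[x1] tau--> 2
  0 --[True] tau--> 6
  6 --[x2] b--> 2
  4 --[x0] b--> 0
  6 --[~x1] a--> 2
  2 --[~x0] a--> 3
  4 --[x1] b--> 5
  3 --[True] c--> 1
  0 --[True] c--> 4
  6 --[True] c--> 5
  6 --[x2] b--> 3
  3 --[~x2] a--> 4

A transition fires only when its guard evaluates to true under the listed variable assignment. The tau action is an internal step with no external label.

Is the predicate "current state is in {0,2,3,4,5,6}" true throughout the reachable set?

Safe = {0,2,3,4,5,6}
R = {0,1,2,3,4,5,6}
  0: ok
  1: ✗ unsafe
  2: ok
  3: ok
  4: ok
  5: ok
  6: ok
reach 1 via tau·c — violates

Answer: INVARIANT VIOLATED at state 1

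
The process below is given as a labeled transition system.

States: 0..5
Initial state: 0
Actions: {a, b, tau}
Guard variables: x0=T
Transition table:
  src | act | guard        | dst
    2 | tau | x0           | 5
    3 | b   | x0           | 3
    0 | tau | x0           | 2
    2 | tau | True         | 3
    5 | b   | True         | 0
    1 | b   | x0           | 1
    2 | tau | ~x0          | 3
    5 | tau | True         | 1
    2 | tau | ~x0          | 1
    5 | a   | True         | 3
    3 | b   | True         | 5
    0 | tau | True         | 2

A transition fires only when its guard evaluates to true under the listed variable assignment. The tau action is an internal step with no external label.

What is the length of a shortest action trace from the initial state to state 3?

BFS to 3:
  depth 0: {0}
  depth 1: {2}
  depth 2: {3,5}
3 enters at depth 2; path tau·tau

Answer: 2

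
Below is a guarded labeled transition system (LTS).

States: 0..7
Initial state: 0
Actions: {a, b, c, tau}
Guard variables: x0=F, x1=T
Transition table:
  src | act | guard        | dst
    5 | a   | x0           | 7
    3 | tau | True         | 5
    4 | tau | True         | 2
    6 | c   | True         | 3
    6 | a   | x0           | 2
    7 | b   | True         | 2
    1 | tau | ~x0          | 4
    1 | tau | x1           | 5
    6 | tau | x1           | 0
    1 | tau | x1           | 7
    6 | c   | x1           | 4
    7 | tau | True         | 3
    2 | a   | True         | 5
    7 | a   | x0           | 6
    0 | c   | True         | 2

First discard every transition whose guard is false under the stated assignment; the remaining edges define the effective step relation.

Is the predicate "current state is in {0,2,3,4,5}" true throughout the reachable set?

Answer: INVARIANT HOLDS

Trace:
Safe = {0,2,3,4,5}
Reachable = {0,2,5}
  0: ok
  2: ok
  5: ok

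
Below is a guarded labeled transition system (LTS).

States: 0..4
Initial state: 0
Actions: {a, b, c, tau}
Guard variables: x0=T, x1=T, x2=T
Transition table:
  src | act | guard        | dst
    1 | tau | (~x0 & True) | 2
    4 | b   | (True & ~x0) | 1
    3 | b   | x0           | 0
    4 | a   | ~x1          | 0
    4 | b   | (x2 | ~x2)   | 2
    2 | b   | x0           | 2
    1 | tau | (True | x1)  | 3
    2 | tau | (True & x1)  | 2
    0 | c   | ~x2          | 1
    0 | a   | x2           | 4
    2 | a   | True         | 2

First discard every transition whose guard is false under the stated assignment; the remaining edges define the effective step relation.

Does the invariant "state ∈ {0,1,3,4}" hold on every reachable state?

Safe = {0,1,3,4}
Reachable = {0,2,4}
  0: safe
  2: VIOLATES
  4: safe
witness against invariant: a·b → 2

Answer: INVARIANT VIOLATED at state 2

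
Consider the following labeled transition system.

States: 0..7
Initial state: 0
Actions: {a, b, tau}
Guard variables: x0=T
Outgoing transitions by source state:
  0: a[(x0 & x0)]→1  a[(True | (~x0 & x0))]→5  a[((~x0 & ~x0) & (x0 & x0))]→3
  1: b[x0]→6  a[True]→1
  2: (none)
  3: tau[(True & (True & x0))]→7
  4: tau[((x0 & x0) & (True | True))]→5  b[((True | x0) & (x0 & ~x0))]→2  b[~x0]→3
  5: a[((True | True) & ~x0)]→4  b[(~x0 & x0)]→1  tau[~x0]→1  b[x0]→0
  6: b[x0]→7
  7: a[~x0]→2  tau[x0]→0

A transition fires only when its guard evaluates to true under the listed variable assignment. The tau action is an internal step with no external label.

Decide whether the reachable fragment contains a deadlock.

Reachable = {0,1,5,6,7}
  0: a→1  a→5  [2 out]
  1: a→1  b→6  [2 out]
  5: b→0  [1 out]
  6: b→7  [1 out]
  7: tau→0  [1 out]

Answer: DEADLOCK-FREE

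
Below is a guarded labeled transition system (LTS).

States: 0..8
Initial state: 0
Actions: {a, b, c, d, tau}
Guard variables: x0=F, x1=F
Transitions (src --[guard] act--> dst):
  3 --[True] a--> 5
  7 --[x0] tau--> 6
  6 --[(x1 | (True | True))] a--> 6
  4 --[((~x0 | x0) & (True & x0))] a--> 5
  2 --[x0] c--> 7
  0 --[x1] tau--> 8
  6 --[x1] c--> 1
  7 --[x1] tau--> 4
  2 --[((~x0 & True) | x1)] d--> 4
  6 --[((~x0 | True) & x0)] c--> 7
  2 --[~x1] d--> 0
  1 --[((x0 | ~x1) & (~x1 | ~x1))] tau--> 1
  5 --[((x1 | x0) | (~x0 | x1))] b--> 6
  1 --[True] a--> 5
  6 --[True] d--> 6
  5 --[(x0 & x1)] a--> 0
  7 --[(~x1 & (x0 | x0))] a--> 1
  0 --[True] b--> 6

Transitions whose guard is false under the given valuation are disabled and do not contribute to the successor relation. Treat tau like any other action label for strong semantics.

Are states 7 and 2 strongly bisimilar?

Bisimulation quotient by refinement:
  P[0] = {{0,1,2,3,4,5,6,7,8}}
  P[1] = {{0,5},{1},{2},{3},{4,7,8},{6}}
Fixed point at round 2; 6 class(es).
[7]={4,7,8}  [2]={2}

Answer: NOT BISIMILAR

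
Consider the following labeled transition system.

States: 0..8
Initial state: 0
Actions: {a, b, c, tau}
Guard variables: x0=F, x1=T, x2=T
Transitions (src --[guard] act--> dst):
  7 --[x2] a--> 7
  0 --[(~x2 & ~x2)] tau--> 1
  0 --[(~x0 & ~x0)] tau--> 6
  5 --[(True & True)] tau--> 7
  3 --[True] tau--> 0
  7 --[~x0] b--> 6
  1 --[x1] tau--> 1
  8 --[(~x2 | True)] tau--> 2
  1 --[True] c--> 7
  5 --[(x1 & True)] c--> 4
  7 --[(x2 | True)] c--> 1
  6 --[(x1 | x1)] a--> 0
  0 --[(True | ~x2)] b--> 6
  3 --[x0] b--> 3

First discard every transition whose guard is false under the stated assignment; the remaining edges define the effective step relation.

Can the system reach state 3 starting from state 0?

After dropping false guards: 12 live edges.
Layer 0: {0}
Layer 1: {6}  total {0,6}
R = {0,6}

Answer: UNREACHABLE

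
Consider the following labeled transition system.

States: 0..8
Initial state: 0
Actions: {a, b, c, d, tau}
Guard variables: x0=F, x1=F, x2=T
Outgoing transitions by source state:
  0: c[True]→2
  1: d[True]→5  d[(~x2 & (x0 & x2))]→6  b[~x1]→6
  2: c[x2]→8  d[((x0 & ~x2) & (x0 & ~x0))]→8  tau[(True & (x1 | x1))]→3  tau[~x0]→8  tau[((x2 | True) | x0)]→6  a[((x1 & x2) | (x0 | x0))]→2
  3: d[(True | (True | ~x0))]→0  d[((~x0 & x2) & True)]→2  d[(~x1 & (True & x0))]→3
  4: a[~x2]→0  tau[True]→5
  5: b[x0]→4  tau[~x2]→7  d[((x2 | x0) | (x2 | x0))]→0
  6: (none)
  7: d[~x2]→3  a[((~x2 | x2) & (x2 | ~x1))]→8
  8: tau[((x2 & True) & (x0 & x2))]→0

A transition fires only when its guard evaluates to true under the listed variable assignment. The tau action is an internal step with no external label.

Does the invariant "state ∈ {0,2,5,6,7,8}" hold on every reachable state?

Inv-set: {0,2,5,6,7,8}
Reach set: {0,2,6,8}
  0: ok
  2: ok
  6: ok
  8: ok

Answer: INVARIANT HOLDS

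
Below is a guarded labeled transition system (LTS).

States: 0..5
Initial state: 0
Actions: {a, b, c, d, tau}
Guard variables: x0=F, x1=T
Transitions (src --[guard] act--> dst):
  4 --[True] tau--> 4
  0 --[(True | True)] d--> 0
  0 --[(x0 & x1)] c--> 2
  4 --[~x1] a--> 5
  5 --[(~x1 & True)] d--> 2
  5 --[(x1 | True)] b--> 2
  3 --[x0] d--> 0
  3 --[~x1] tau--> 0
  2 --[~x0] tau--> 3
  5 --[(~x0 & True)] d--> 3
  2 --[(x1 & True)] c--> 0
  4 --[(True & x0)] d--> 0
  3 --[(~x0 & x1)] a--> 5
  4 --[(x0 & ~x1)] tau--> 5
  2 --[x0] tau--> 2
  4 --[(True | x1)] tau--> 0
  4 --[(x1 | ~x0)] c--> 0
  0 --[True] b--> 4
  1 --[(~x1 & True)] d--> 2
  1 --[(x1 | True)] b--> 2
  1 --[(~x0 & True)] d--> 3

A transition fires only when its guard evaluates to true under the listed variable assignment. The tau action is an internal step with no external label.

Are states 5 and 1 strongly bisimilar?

Answer: BISIMILAR

Analysis:
Compute ~ classes (split until stable):
  π0 = {{0,1,2,3,4,5}}
  π1 = {{0,1,5},{2,4},{3}}
  π2 = {{0},{1,5},{2},{3},{4}}
stable after 3 split(s): 5 block(s)
5∈{1,5}, 1∈{1,5}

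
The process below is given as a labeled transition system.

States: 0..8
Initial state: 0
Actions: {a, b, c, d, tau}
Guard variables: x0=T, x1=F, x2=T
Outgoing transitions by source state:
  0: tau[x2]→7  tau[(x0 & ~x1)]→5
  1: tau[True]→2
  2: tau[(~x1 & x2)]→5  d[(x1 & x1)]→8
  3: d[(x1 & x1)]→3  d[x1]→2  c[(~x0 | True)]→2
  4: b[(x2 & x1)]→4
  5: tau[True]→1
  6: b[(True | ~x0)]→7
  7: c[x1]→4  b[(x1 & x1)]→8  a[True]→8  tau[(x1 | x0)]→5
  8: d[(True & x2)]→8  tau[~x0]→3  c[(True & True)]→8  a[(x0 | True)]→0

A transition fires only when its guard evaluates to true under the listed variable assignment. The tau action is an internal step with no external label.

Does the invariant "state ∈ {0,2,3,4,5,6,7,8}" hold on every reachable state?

Allowed set {0,2,3,4,5,6,7,8}
Reachable = {0,1,2,5,7,8}
  0: ok
  1: outside
  2: ok
  5: ok
  7: ok
  8: ok
reach 1 via tau·tau — violates

Answer: INVARIANT VIOLATED at state 1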